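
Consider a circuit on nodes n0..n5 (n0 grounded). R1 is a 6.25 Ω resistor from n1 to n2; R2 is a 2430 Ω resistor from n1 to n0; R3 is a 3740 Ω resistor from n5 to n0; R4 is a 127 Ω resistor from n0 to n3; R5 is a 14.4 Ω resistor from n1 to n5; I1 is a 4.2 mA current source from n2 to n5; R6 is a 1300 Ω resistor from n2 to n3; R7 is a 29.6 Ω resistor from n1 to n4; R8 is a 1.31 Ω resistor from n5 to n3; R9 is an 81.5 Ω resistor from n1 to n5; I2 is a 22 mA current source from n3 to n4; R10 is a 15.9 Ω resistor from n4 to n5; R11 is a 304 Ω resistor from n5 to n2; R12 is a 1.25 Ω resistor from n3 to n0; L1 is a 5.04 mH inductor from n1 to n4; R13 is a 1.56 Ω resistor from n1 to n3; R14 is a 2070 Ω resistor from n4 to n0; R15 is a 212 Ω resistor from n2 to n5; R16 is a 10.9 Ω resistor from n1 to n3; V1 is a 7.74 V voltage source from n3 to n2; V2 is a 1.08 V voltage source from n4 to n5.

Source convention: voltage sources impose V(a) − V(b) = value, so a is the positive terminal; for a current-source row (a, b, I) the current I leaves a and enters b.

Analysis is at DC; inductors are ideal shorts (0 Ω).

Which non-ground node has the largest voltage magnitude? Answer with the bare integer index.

Apply KCL at each of the 5 non-ground nodes and solve the resulting linear system.
Node n1: branches {R1, R2, R5, R7, R9, L1, R13, R16} → V_1 = -0.2640
Node n2: branches {R1, I1, R6, R11, R15, V1} → V_2 = -7.739
Node n3: branches {R4, R6, R8, I2, R12, R13, R16, V1} → V_3 = 0.0007371
Node n4: branches {R7, I2, R10, L1, R14, V2} → V_4 = -0.2640
Node n5: branches {R3, R5, I1, R8, R9, R10, R11, R15, V2} → V_5 = -1.344
Source currents: i(L1)=-1.090, i(V1)=-1.249, i(V2)=-1.136

2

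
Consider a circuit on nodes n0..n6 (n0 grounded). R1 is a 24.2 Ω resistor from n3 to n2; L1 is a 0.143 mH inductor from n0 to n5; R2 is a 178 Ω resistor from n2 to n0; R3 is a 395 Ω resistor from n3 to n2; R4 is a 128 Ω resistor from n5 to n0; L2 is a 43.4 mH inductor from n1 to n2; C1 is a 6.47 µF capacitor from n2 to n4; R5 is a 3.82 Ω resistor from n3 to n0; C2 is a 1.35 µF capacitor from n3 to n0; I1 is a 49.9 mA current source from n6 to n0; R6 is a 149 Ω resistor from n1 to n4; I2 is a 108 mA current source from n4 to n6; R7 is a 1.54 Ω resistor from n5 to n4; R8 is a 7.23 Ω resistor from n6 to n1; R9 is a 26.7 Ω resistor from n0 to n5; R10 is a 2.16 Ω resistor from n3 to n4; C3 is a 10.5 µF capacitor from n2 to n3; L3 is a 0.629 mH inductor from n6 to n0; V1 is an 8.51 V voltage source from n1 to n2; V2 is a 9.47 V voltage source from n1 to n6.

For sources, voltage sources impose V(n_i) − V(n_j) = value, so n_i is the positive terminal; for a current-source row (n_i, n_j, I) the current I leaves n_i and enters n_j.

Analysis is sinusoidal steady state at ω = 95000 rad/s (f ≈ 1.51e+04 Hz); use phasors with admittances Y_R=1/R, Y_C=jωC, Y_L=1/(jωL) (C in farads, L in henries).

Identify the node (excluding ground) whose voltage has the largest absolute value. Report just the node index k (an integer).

1

Apply KCL at each of the 6 non-ground nodes and solve the resulting linear system.
Node n1: branches {L2, R6, R8, V1, V2} → V_1 = 8.316-0.04262j
Node n2: branches {R1, R2, R3, L2, C1, C3, V1} → V_2 = -0.1935-0.04262j
Node n3: branches {R1, R3, R5, C2, R10, C3} → V_3 = -0.1559-0.04472j
Node n4: branches {C1, R6, I2, R7, R10} → V_4 = -0.2236-0.03231j
Node n5: branches {L1, R4, R7, R9} → V_5 = -0.2035-0.05177j
Node n6: branches {I1, I2, R8, L3, V2} → V_6 = -1.154-0.04262j
Source currents: i(V1)=0.001498-0.01717j, i(V2)=-1.369+0.01930j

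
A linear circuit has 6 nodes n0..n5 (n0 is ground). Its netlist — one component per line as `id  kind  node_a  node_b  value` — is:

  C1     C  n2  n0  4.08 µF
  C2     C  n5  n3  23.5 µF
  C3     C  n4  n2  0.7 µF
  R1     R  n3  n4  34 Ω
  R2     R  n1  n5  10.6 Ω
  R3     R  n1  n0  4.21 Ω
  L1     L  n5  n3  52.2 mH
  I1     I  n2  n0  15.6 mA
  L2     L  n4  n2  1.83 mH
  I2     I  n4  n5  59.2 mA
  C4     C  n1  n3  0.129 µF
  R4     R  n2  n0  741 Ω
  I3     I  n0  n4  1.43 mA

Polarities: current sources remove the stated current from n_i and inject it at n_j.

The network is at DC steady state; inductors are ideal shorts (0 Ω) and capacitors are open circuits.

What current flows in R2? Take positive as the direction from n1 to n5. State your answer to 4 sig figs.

MNA unknowns: 5 node voltages V₁..V_5 plus 2 source currents (L1, L2)
C1: Y=0.000 on G[2,0]
C2: Y=0.000 on G[5,3]
C3: Y=0.000 on G[4,2]
R1: Y=0.02941 on G[3,4]
R2: Y=0.09434 on G[1,5]
R3: Y=0.2375 on G[1,0]
L1: row V5−V3=0, i_L1 at 5,3
I1: z[2]−=0.0156, z[0]+=0.0156
L2: row V4−V2=0, i_L2 at 4,2
I2: z[4]−=0.0592, z[5]+=0.0592
C4: Y=0.000 on G[1,3]
R4: Y=0.001350 on G[2,0]
I3: z[0]−=0.00143, z[4]+=0.00143
solve → V1=-0.04524, V2=-2.537, V3=-0.1591, V4=-2.537, V5=-0.1591
aux → i_L1=0.06995, i_L2=0.01218

0.01075 A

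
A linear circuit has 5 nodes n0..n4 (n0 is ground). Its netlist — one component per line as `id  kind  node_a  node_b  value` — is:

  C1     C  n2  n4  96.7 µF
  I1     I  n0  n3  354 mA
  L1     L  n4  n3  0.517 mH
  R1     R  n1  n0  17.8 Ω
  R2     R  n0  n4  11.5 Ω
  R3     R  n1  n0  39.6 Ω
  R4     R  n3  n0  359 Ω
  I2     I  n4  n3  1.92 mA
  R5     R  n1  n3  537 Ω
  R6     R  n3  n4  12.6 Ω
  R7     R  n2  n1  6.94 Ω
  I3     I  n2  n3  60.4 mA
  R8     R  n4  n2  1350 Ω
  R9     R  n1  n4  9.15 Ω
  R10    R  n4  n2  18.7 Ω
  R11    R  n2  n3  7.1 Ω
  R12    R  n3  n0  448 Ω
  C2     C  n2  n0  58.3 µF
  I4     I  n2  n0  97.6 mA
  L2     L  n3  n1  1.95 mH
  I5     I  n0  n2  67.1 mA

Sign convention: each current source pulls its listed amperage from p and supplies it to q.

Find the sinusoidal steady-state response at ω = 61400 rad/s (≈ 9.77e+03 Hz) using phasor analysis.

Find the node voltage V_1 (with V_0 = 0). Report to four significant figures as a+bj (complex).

Element admittances at ω=61400 rad/s:
  Y(C1) = 0.000+5.937j S between n2,n4
  I1: injects 0.354 A into n3 (from n0)
  Y(L1) = 0.000-0.03150j S between n4,n3
  Y(R1) = 0.05618+0.000j S between n1,n0
  Y(R2) = 0.08696+0.000j S between n0,n4
  Y(R3) = 0.02525+0.000j S between n1,n0
  Y(R4) = 0.002786+0.000j S between n3,n0
  I2: injects 0.00192 A into n3 (from n4)
  Y(R5) = 0.001862+0.000j S between n1,n3
  Y(R6) = 0.07937+0.000j S between n3,n4
  Y(R7) = 0.1441+0.000j S between n2,n1
  I3: injects 0.0604 A into n3 (from n2)
  Y(R8) = 0.0007407+0.000j S between n4,n2
  Y(R9) = 0.1093+0.000j S between n1,n4
  Y(R10) = 0.05348+0.000j S between n4,n2
  Y(R11) = 0.1408+0.000j S between n2,n3
  Y(R12) = 0.002232+0.000j S between n3,n0
  Y(C2) = 0.000+3.580j S between n2,n0
  I4: injects 0.0976 A into n0 (from n2)
  Y(L2) = 0.000-0.008352j S between n3,n1
  I5: injects 0.0671 A into n2 (from n0)
Assemble and solve the 4×4 MNA system:
  V(n1)=0.02089-0.1165j  V(n2)=0.005088-0.08736j  V(n3)=1.779+0.2166j  V(n4)=0.001883-0.1129j

0.02089-0.1165j V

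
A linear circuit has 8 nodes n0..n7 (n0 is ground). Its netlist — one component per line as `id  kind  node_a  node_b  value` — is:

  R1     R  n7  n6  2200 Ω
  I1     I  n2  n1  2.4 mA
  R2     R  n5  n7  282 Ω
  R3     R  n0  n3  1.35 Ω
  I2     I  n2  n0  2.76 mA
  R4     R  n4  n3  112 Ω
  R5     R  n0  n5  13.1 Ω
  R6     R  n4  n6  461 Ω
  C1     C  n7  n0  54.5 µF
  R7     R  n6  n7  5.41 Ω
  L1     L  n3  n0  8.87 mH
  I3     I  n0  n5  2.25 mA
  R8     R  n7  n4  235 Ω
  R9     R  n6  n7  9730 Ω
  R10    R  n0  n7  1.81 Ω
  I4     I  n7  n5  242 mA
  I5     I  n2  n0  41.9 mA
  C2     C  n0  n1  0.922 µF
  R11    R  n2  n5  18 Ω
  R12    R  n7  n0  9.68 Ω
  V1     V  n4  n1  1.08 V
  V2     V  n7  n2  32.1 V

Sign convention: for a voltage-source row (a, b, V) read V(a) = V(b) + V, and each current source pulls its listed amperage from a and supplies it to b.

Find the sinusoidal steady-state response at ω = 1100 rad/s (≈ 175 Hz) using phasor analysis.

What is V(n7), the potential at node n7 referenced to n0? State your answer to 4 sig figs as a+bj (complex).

MNA unknowns: 7 node voltages V₁..V_7 plus 2 source currents (V1, V2)
R1: Y=0.0004545+0.000j on G[7,6]
I1: z[2]−=0.0024, z[1]+=0.0024
R2: Y=0.003546+0.000j on G[5,7]
R3: Y=0.7407+0.000j on G[0,3]
I2: z[2]−=0.00276, z[0]+=0.00276
R4: Y=0.008929+0.000j on G[4,3]
R5: Y=0.07634+0.000j on G[0,5]
R6: Y=0.002169+0.000j on G[4,6]
C1: Y=0.000+0.05995j on G[7,0]
R7: Y=0.1848+0.000j on G[6,7]
L1: Y=0.000-0.1025j on G[3,0]
I3: z[0]−=0.00225, z[5]+=0.00225
R8: Y=0.004255+0.000j on G[7,4]
R9: Y=0.0001028+0.000j on G[6,7]
R10: Y=0.5525+0.000j on G[0,7]
I4: z[7]−=0.242, z[5]+=0.242
I5: z[2]−=0.0419, z[0]+=0.0419
C2: Y=0.000+0.001014j on G[0,1]
R11: Y=0.05556+0.000j on G[2,5]
R12: Y=0.1033+0.000j on G[7,0]
V1: row V4−V1=1.08, i_V1 at 4,1
V2: row V7−V2=32.1, i_V2 at 7,2
solve → V1=-0.4272-0.01374j, V2=-30.92-0.1018j, V3=0.007654+0.0008828j, V4=0.6528-0.01374j, V5=-10.85-0.04444j, V6=1.174-0.1008j, V7=1.180-0.1018j
aux → i_V1=-0.002386-0.0004333j, i_V2=-1.068-0.003189j

1.180-0.1018j V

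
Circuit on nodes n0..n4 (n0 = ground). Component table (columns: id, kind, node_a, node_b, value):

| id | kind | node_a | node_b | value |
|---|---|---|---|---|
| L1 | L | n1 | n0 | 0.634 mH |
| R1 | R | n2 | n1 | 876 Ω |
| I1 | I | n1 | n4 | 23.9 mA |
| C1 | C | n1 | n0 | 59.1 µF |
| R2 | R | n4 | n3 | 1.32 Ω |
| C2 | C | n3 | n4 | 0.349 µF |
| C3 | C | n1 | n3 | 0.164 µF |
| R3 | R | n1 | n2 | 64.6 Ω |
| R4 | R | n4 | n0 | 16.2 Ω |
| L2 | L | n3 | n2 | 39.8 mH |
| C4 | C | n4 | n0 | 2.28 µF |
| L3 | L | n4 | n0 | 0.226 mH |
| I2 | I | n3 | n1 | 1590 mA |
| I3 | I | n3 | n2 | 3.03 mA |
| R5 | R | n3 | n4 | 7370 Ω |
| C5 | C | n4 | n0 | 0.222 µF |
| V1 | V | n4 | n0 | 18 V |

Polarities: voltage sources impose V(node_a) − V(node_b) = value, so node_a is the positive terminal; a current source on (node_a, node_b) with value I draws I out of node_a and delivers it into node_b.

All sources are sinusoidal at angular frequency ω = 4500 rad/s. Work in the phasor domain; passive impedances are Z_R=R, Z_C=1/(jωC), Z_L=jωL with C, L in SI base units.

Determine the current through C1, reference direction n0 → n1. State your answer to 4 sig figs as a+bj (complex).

4.773-0.2917j A

Element admittances at ω=4500 rad/s:
  Y(L1) = 0.000-0.3505j S between n1,n0
  Y(R1) = 0.001142+0.000j S between n2,n1
  I1: injects 0.0239 A into n4 (from n1)
  Y(C1) = 0.000+0.2660j S between n1,n0
  Y(R2) = 0.7576+0.000j S between n4,n3
  Y(C2) = 0.000+0.001571j S between n3,n4
  Y(C3) = 0.000+0.0007380j S between n1,n3
  Y(R3) = 0.01548+0.000j S between n1,n2
  Y(R4) = 0.06173+0.000j S between n4,n0
  Y(L2) = 0.000-0.005583j S between n3,n2
  Y(C4) = 0.000+0.01026j S between n4,n0
  Y(L3) = 0.000-0.9833j S between n4,n0
  I2: injects 1.59 A into n1 (from n3)
  I3: injects 0.00303 A into n2 (from n3)
  Y(R5) = 0.0001357+0.000j S between n3,n4
  Y(C5) = 0.000+0.0009990j S between n4,n0
  V1: constraint V(n4)−V(n0) = 18
Assemble and solve the 5×5 MNA system:
  V(n1)=1.097+17.95j  V(n2)=-2.611+11.71j  V(n3)=15.97+0.1266j  V(n4)=18.00+0.000j
  i(V1)=-2.629+17.59j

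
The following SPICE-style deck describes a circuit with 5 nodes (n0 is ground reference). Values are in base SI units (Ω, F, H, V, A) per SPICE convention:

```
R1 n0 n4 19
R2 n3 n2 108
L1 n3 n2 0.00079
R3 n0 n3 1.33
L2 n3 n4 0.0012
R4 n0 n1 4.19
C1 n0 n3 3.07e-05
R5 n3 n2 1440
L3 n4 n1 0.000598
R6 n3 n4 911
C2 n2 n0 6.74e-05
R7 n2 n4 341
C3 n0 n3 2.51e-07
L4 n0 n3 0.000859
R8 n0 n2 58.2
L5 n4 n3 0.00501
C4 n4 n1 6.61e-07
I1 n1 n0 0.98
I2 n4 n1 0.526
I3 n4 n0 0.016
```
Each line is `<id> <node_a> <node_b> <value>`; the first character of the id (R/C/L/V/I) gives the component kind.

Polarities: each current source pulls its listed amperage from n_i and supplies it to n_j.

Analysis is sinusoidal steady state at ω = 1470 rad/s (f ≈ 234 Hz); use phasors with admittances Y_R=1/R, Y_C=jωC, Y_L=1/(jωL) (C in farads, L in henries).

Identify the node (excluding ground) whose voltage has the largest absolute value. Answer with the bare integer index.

MNA unknowns: 4 node voltages V₁..V_4
R1: Y=0.05263+0.000j on G[0,4]
R2: Y=0.009259+0.000j on G[3,2]
L1: Y=0.000-0.8611j on G[3,2]
R3: Y=0.7519+0.000j on G[0,3]
L2: Y=0.000-0.5669j on G[3,4]
R4: Y=0.2387+0.000j on G[0,1]
C1: Y=0.000+0.04513j on G[0,3]
R5: Y=0.0006944+0.000j on G[3,2]
L3: Y=0.000-1.138j on G[4,1]
R6: Y=0.001098+0.000j on G[3,4]
C2: Y=0.000+0.09908j on G[2,0]
R7: Y=0.002933+0.000j on G[2,4]
C3: Y=0.000+0.0003690j on G[0,3]
L4: Y=0.000-0.7919j on G[0,3]
R8: Y=0.01718+0.000j on G[0,2]
L5: Y=0.000-0.1358j on G[4,3]
C4: Y=0.000+0.0009717j on G[4,1]
I1: z[1]−=0.98, z[0]+=0.98
I2: z[4]−=0.526, z[1]+=0.526
I3: z[4]−=0.016, z[0]+=0.016
solve → V1=-1.368-1.118j, V2=-0.7609-0.1412j, V3=-0.6734-0.1399j, V4=-1.133-1.006j

1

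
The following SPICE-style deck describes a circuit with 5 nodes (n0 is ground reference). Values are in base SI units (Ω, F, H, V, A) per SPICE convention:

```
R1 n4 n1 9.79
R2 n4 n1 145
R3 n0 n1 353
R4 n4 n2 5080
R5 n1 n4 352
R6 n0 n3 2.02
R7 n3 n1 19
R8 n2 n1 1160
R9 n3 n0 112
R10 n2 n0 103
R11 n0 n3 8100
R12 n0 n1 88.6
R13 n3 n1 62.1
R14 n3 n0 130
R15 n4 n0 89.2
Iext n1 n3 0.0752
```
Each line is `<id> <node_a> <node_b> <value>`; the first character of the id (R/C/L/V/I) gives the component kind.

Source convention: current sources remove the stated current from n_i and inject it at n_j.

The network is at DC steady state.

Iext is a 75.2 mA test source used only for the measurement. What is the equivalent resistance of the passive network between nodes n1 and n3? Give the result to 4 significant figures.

Apply KCL at each of the 4 non-ground nodes and solve the resulting linear system.
Node n1: branches {R1, R2, R3, R5, R7, R8, R12, R13, Iext} → V_1 = -0.7724
Node n2: branches {R4, R8, R10} → V_2 = -0.07466
Node n3: branches {R6, R7, R9, R11, R13, R14, Iext} → V_3 = 0.03808
Node n4: branches {R1, R2, R4, R5, R15} → V_4 = -0.7011

R_eq = 10.78 Ω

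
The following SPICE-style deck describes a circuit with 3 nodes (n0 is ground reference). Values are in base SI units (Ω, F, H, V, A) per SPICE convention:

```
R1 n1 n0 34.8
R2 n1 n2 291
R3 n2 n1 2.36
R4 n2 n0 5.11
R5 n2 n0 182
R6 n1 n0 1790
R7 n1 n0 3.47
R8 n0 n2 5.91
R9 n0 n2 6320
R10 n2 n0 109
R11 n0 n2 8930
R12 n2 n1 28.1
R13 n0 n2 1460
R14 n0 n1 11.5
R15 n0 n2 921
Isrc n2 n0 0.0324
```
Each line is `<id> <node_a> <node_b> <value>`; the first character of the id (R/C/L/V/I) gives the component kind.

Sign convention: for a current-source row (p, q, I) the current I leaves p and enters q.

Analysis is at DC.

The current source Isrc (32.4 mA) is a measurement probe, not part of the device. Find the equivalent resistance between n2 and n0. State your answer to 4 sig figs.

MNA unknowns: 2 node voltages V₁..V_2
R1: Y=0.02874 on G[1,0]
R2: Y=0.003436 on G[1,2]
R3: Y=0.4237 on G[2,1]
R4: Y=0.1957 on G[2,0]
R5: Y=0.005495 on G[2,0]
R6: Y=0.0005587 on G[1,0]
R7: Y=0.2882 on G[1,0]
R8: Y=0.1692 on G[0,2]
R9: Y=0.0001582 on G[0,2]
R10: Y=0.009174 on G[2,0]
R11: Y=0.0001120 on G[0,2]
R12: Y=0.03559 on G[2,1]
R13: Y=0.0006849 on G[0,2]
R14: Y=0.08696 on G[0,1]
R15: Y=0.001086 on G[0,2]
Isrc: z[2]−=0.0324, z[0]+=0.0324
solve → V1=-0.02894, V2=-0.05423

R_eq = 1.674 Ω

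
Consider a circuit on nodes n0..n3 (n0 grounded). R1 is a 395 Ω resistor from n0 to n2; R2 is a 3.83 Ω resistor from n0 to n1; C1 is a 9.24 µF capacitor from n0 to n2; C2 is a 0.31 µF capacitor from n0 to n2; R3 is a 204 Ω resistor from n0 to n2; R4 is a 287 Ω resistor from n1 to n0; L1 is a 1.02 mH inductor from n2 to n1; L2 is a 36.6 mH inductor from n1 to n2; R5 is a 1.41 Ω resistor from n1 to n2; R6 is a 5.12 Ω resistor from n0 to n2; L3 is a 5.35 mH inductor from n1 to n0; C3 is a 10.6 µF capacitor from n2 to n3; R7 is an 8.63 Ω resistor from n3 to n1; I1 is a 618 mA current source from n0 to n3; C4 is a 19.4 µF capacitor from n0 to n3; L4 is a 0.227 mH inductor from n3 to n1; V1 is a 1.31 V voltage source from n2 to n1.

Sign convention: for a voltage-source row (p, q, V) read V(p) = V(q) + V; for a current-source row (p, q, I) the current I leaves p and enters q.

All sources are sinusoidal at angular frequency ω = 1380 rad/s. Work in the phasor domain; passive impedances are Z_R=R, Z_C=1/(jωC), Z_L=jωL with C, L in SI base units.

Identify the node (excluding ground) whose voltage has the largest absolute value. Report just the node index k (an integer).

2

Element admittances at ω=1380 rad/s:
  Y(R1) = 0.002532+0.000j S between n0,n2
  Y(R2) = 0.2611+0.000j S between n0,n1
  Y(C1) = 0.000+0.01275j S between n0,n2
  Y(C2) = 0.000+0.0004278j S between n0,n2
  Y(R3) = 0.004902+0.000j S between n0,n2
  Y(R4) = 0.003484+0.000j S between n1,n0
  Y(L1) = 0.000-0.7104j S between n2,n1
  Y(L2) = 0.000-0.01980j S between n1,n2
  Y(R5) = 0.7092+0.000j S between n1,n2
  Y(R6) = 0.1953+0.000j S between n0,n2
  Y(L3) = 0.000-0.1354j S between n1,n0
  Y(C3) = 0.000+0.01463j S between n2,n3
  Y(R7) = 0.1159+0.000j S between n3,n1
  I1: injects 0.618 A into n3 (from n0)
  Y(C4) = 0.000+0.02677j S between n0,n3
  Y(L4) = 0.000-3.192j S between n3,n1
  V1: constraint V(n2)−V(n1) = 1.31
Assemble and solve the 4×4 MNA system:
  V(n1)=0.7420+0.1143j  V(n2)=2.052+0.1143j  V(n3)=0.7495+0.3111j
  i(V1)=-1.346+0.8873j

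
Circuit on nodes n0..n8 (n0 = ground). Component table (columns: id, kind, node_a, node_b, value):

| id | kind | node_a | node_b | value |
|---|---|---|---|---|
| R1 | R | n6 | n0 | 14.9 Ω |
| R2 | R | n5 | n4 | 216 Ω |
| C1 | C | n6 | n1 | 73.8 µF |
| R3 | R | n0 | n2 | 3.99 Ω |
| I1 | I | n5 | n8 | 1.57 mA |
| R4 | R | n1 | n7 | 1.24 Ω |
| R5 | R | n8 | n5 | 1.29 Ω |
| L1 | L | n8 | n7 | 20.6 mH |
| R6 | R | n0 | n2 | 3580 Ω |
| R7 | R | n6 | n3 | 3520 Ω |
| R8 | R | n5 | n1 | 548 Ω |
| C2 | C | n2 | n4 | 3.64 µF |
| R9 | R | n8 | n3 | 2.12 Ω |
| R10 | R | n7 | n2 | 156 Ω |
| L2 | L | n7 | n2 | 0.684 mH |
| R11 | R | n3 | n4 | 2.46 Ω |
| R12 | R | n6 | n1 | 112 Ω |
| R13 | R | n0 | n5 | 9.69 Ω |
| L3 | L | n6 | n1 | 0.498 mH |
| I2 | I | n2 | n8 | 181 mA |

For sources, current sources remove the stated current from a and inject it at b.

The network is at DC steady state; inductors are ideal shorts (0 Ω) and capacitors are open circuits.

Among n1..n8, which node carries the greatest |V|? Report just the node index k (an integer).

MNA unknowns: 8 node voltages V₁..V_8 plus 3 source currents (L1, L2, L3)
R1: Y=0.06711 on G[6,0]
R2: Y=0.004630 on G[5,4]
C1: Y=0.000 on G[6,1]
R3: Y=0.2506 on G[0,2]
I1: z[5]−=0.00157, z[8]+=0.00157
R4: Y=0.8065 on G[1,7]
R5: Y=0.7752 on G[8,5]
L1: row V8−V7=0, i_L1 at 8,7
R6: Y=0.0002793 on G[0,2]
R7: Y=0.0002841 on G[6,3]
R8: Y=0.001825 on G[5,1]
C2: Y=0.000 on G[2,4]
R9: Y=0.4717 on G[8,3]
R10: Y=0.006410 on G[7,2]
L2: row V7−V2=0, i_L2 at 7,2
R11: Y=0.4065 on G[3,4]
R12: Y=0.008929 on G[6,1]
R13: Y=0.1032 on G[0,5]
L3: row V6−V1=0, i_L3 at 6,1
I2: z[2]−=0.181, z[8]+=0.181
solve → V1=0.0004153, V2=0.0004539, V3=0.0004363, V4=0.0004159, V5=-0.001374, V6=0.0004153, V7=0.0004539, V8=0.0004539
aux → i_L1=0.1811, i_L2=0.1811, i_L3=-2.787e-05

5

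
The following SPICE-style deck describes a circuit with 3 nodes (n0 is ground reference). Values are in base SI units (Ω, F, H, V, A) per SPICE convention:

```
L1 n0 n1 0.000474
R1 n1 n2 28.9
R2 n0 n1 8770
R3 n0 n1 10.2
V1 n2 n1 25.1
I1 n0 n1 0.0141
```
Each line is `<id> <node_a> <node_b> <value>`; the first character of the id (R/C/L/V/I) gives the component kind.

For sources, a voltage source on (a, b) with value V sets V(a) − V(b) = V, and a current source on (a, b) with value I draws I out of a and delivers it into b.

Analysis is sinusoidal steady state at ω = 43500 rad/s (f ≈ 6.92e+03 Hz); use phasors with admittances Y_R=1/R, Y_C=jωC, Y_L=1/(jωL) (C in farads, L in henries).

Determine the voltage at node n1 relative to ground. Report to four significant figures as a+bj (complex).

MNA unknowns: 2 node voltages V₁..V_2 plus 1 source current (V1)
L1: Y=0.000-0.04850j on G[0,1]
R1: Y=0.03460+0.000j on G[1,2]
R2: Y=0.0001140+0.000j on G[0,1]
R3: Y=0.09804+0.000j on G[0,1]
V1: row V2−V1=25.1, i_V1 at 2,1
I1: z[0]−=0.0141, z[1]+=0.0141
solve → V1=0.1155+0.05705j, V2=25.22+0.05705j
aux → i_V1=-0.8685+0.000j

0.1155+0.05705j V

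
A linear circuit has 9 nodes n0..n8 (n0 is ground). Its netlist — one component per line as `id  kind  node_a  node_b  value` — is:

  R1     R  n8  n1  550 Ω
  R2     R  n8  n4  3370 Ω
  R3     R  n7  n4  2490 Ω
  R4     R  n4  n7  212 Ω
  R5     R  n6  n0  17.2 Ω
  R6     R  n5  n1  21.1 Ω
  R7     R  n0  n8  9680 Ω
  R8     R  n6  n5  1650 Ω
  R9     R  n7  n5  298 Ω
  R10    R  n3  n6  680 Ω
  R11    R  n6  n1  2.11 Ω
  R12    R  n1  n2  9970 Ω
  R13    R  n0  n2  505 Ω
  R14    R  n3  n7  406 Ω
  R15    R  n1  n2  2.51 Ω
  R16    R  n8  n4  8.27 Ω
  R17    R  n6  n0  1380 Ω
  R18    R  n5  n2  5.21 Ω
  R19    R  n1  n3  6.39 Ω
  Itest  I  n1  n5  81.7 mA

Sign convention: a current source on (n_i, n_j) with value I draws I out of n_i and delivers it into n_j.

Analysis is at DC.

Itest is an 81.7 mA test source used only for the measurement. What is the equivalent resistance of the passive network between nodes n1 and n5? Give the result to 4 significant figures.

R_eq = 5.570 Ω

Apply KCL at each of the 8 non-ground nodes and solve the resulting linear system.
Node n1: branches {R1, R6, R11, R12, R15, R19, Itest} → V_1 = -0.006219
Node n2: branches {R12, R13, R15, R18} → V_2 = 0.1412
Node n3: branches {R10, R14, R19} → V_3 = -0.002933
Node n4: branches {R2, R3, R4, R16} → V_4 = 0.1496
Node n5: branches {R6, R8, R9, R18, Itest} → V_5 = 0.4489
Node n6: branches {R5, R8, R10, R11, R17} → V_6 = -0.005010
Node n7: branches {R3, R4, R9, R14} → V_7 = 0.2071
Node n8: branches {R1, R2, R7, R16} → V_8 = 0.1472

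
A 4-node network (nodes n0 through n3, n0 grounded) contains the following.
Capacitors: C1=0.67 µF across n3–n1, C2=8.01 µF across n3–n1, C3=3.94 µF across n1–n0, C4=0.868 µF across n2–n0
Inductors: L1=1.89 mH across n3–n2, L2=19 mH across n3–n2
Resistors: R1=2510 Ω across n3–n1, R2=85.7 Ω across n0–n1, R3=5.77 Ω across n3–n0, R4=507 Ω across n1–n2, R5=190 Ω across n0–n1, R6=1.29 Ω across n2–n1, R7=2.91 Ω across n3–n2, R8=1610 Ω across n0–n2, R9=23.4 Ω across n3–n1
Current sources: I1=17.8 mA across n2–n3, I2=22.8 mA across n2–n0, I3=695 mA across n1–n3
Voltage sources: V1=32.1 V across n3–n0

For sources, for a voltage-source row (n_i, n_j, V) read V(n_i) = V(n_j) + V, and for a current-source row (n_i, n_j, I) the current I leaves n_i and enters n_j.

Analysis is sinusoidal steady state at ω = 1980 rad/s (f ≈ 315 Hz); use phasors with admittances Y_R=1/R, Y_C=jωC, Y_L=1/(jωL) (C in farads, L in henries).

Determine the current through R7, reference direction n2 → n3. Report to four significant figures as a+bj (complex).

Apply KCL at each of the 3 non-ground nodes and solve the resulting linear system.
Node n1: branches {C1, R1, R2, R4, C2, R5, R6, C3, R9, I3} → V_1 = 28.90-1.913j
Node n2: branches {L1, I1, R4, R6, L2, I2, R7, R8, C4} → V_2 = 30.31-1.842j
Node n3: branches {C1, L1, R1, I1, R3, C2, L2, R7, R9, I3, V1} → V_3 = 32.10+0.000j
Source currents: i(V1)=-6.112-0.2440j

-0.6156-0.6329j A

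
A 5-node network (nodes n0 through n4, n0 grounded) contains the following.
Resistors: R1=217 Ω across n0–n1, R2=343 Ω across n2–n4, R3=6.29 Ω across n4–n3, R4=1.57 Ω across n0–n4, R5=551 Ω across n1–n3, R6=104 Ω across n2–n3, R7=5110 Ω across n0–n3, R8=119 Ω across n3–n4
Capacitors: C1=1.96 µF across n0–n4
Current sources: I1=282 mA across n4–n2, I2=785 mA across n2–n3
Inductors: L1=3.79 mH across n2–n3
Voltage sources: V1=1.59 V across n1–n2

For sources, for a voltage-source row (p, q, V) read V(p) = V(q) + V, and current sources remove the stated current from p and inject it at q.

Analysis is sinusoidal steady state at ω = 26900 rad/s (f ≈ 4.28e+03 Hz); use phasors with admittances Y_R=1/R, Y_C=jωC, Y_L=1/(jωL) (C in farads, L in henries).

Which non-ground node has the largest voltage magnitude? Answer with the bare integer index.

Element admittances at ω=26900 rad/s:
  Y(R1) = 0.004608+0.000j S between n0,n1
  Y(R2) = 0.002915+0.000j S between n2,n4
  Y(R3) = 0.1590+0.000j S between n4,n3
  Y(C1) = 0.000+0.05272j S between n0,n4
  Y(R4) = 0.6369+0.000j S between n0,n4
  Y(R5) = 0.001815+0.000j S between n1,n3
  Y(R6) = 0.009615+0.000j S between n2,n3
  Y(R7) = 0.0001957+0.000j S between n0,n3
  Y(R8) = 0.008403+0.000j S between n3,n4
  I1: injects 0.282 A into n2 (from n4)
  I2: injects 0.785 A into n3 (from n2)
  Y(L1) = 0.000-0.009809j S between n2,n3
  V1: constraint V(n1)−V(n2) = 1.59
Assemble and solve the 5×5 MNA system:
  V(n1)=-17.84-11.07j  V(n2)=-19.43-11.07j  V(n3)=2.648+0.5672j  V(n4)=0.1340+0.06886j
  i(V1)=0.1194+0.07217j

2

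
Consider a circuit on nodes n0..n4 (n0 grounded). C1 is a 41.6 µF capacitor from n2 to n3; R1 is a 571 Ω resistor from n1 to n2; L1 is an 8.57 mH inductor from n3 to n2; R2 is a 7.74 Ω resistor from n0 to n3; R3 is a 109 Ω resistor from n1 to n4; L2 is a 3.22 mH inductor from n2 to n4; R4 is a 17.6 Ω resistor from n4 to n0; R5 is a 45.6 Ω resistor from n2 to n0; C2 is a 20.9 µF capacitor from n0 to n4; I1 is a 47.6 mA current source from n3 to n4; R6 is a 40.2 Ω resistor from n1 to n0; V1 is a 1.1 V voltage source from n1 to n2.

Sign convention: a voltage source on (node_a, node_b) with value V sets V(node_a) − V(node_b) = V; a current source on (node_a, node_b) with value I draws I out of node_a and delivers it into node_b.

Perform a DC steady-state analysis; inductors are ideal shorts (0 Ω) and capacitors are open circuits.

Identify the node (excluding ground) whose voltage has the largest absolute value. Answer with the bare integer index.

1

Element admittances at DC:
  Y(C1) = 0.000 S between n2,n3
  Y(R1) = 0.001751 S between n1,n2
  L1: short n3↔n2 (DC inductor)
  Y(R2) = 0.1292 S between n0,n3
  Y(R3) = 0.009174 S between n1,n4
  L2: short n2↔n4 (DC inductor)
  Y(R4) = 0.05682 S between n4,n0
  Y(R5) = 0.02193 S between n2,n0
  Y(C2) = 0.000 S between n0,n4
  I1: injects 0.0476 A into n4 (from n3)
  Y(R6) = 0.02488 S between n1,n0
  V1: constraint V(n1)−V(n2) = 1.1
Assemble and solve the 7×7 MNA system:
  V(n1)=0.9825  V(n2)=-0.1175  V(n3)=-0.1175  V(n4)=-0.1175
  i(L1)=-0.03242  i(L2)=-0.06437  i(V1)=-0.03646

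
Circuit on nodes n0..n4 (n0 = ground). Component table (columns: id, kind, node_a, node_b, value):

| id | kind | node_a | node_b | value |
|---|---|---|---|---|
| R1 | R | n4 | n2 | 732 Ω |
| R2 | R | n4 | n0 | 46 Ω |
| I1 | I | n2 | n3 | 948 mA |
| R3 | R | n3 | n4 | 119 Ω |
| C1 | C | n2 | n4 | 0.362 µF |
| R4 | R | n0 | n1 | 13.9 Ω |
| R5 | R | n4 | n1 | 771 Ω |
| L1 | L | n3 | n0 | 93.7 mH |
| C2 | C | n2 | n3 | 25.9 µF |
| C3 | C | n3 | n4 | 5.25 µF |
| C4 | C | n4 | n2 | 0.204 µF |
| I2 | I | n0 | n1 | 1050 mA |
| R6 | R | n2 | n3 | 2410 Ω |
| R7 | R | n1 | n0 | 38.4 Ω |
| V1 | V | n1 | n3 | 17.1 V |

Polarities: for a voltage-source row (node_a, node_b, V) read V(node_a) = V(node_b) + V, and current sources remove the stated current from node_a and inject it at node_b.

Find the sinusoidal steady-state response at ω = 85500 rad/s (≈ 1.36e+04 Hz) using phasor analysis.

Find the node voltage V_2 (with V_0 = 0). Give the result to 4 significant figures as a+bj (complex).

-5.228+0.4506j V

Element admittances at ω=85500 rad/s:
  Y(R1) = 0.001366+0.000j S between n4,n2
  Y(R2) = 0.02174+0.000j S between n4,n0
  I1: injects 0.948 A into n3 (from n2)
  Y(R3) = 0.008403+0.000j S between n3,n4
  Y(C1) = 0.000+0.03095j S between n2,n4
  Y(R4) = 0.07194+0.000j S between n0,n1
  Y(R5) = 0.001297+0.000j S between n4,n1
  Y(L1) = 0.000-0.0001248j S between n3,n0
  Y(C2) = 0.000+2.214j S between n2,n3
  Y(C3) = 0.000+0.4489j S between n3,n4
  Y(C4) = 0.000+0.01744j S between n4,n2
  I2: injects 1.05 A into n1 (from n0)
  Y(R6) = 0.0004149+0.000j S between n2,n3
  Y(R7) = 0.02604+0.000j S between n1,n0
  V1: constraint V(n1)−V(n3) = 17.1
Assemble and solve the 5×5 MNA system:
  V(n1)=11.87+0.03665j  V(n2)=-5.228+0.4506j  V(n3)=-5.228+0.03665j  V(n4)=-5.213-0.1952j
  i(V1)=-0.1355-0.003892j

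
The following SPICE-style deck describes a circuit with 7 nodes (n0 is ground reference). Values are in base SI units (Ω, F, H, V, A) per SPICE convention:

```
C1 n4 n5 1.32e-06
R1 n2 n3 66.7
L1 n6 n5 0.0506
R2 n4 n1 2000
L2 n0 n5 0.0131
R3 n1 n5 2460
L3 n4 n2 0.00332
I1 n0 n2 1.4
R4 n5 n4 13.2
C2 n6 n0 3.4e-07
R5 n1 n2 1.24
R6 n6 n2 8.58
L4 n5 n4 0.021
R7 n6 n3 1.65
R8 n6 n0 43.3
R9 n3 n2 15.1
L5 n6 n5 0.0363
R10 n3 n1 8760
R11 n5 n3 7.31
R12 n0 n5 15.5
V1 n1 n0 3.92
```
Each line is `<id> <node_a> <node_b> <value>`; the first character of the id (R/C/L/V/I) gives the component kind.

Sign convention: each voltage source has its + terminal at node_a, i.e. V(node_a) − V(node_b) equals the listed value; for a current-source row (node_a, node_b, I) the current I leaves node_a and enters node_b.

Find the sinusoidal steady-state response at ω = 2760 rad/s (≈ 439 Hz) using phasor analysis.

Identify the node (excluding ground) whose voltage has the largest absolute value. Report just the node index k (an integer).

Apply KCL at each of the 6 non-ground nodes and solve the resulting linear system.
Node n1: branches {R2, R3, R5, R10, V1} → V_1 = 3.920+0.000j
Node n2: branches {R1, L3, I1, R5, R6, R9} → V_2 = 5.274+0.09907j
Node n3: branches {R1, R7, R9, R10, R11} → V_3 = 4.139+0.1061j
Node n4: branches {C1, R2, L3, R4, L4} → V_4 = 4.567-0.7192j
Node n5: branches {C1, L1, L2, R3, R4, L4, L5, R11, R12} → V_5 = 3.253+0.05806j
Node n6: branches {L1, C2, R6, R7, R8, L5} → V_6 = 4.187+0.1179j
Source currents: i(V1)=1.092+0.07957j

2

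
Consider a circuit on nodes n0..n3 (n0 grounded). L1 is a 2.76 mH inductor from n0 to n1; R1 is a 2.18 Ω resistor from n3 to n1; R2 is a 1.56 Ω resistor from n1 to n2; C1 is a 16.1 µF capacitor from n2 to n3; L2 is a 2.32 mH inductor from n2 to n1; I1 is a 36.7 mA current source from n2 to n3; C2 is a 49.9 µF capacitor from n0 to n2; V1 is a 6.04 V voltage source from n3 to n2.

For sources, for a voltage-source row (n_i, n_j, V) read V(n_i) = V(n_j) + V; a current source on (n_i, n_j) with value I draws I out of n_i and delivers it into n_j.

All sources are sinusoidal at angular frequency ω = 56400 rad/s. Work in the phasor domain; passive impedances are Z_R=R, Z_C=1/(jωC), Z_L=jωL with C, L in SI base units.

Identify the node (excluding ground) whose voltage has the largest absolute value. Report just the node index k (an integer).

Element admittances at ω=56400 rad/s:
  Y(L1) = 0.000-0.006424j S between n0,n1
  Y(R1) = 0.4587+0.000j S between n3,n1
  Y(R2) = 0.6410+0.000j S between n1,n2
  Y(C1) = 0.000+0.9080j S between n2,n3
  Y(L2) = 0.000-0.007642j S between n2,n1
  I1: injects 0.0367 A into n3 (from n2)
  Y(C2) = 0.000+2.814j S between n0,n2
  V1: constraint V(n3)−V(n2) = 6.04
Assemble and solve the 4×4 MNA system:
  V(n1)=2.525+0.03233j  V(n2)=0.005763+7.379e-05j  V(n3)=6.046+7.379e-05j
  i(V1)=-1.578-5.470j

3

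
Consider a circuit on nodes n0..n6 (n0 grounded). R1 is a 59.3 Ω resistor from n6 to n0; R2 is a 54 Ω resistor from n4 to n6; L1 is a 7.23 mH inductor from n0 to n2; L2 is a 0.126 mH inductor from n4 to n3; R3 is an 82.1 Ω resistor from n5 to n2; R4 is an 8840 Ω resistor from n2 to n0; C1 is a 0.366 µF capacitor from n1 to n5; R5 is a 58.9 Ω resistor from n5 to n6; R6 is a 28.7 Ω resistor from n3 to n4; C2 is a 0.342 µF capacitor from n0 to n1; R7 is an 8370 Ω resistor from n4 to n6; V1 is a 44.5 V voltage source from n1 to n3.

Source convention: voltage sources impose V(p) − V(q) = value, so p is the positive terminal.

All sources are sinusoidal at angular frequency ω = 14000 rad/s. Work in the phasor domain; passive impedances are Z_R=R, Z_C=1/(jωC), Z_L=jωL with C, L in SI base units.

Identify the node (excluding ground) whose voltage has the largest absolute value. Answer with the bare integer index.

1

Element admittances at ω=14000 rad/s:
  Y(R1) = 0.01686+0.000j S between n6,n0
  Y(R2) = 0.01852+0.000j S between n4,n6
  Y(L1) = 0.000-0.009879j S between n0,n2
  Y(L2) = 0.000-0.5669j S between n4,n3
  Y(R3) = 0.01218+0.000j S between n5,n2
  Y(R4) = 0.0001131+0.000j S between n2,n0
  Y(C1) = 0.000+0.005124j S between n1,n5
  Y(R5) = 0.01698+0.000j S between n5,n6
  Y(R6) = 0.03484+0.000j S between n3,n4
  Y(C2) = 0.000+0.004788j S between n0,n1
  Y(R7) = 0.0001195+0.000j S between n4,n6
  V1: constraint V(n1)−V(n3) = 44.5
Assemble and solve the 7×7 MNA system:
  V(n1)=26.62-22.13j  V(n2)=-0.06699+0.2870j  V(n3)=-17.88-22.13j  V(n4)=-18.32-21.71j  V(n5)=0.1652+0.3440j  V(n6)=-6.451-7.600j
  i(V1)=-0.2211-0.2630j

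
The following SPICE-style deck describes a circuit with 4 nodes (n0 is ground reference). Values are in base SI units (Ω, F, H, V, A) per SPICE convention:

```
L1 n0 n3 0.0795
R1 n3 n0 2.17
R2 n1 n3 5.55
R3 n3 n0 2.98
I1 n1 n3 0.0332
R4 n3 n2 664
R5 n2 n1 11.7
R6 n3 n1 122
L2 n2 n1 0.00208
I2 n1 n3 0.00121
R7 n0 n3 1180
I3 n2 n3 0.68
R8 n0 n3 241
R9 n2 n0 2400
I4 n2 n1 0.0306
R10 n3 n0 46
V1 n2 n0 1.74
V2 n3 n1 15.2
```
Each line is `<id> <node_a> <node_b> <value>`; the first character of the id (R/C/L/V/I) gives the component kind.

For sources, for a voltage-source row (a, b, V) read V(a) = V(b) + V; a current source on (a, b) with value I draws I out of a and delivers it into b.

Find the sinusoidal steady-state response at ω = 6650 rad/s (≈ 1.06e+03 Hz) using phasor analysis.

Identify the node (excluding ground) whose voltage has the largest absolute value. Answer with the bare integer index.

Element admittances at ω=6650 rad/s:
  Y(L1) = 0.000-0.001892j S between n0,n3
  Y(R1) = 0.4608+0.000j S between n3,n0
  Y(R2) = 0.1802+0.000j S between n1,n3
  Y(R3) = 0.3356+0.000j S between n3,n0
  I1: injects 0.0332 A into n3 (from n1)
  Y(R4) = 0.001506+0.000j S between n3,n2
  Y(R5) = 0.08547+0.000j S between n2,n1
  Y(R6) = 0.008197+0.000j S between n3,n1
  Y(L2) = 0.000-0.07230j S between n2,n1
  I2: injects 0.00121 A into n3 (from n1)
  Y(R7) = 0.0008475+0.000j S between n0,n3
  I3: injects 0.68 A into n3 (from n2)
  Y(R8) = 0.004149+0.000j S between n0,n3
  Y(R9) = 0.0004167+0.000j S between n2,n0
  I4: injects 0.0306 A into n1 (from n2)
  Y(R10) = 0.02174+0.000j S between n3,n0
  V1: constraint V(n2)−V(n0) = 1.74
  V2: constraint V(n3)−V(n1) = 15.2
Assemble and solve the 5×5 MNA system:
  V(n1)=-12.73-1.144j  V(n2)=1.740+0.000j  V(n3)=2.468-1.144j
  i(V1)=-2.030+0.9467j  i(V2)=-4.179+0.9485j

1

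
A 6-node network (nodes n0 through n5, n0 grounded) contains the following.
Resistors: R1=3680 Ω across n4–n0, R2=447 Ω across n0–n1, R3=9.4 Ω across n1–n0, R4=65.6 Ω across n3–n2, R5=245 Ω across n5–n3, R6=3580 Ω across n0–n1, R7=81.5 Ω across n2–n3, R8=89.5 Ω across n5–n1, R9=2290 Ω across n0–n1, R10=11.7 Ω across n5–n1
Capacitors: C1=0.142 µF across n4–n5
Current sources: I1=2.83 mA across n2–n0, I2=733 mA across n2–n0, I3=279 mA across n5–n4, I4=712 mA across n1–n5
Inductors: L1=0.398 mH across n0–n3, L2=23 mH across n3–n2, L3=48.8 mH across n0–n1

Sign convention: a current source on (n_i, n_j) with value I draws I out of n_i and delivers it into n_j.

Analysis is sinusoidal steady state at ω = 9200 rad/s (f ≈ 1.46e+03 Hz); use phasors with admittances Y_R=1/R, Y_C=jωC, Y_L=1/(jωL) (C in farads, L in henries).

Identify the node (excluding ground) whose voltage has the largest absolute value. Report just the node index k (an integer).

4

Apply KCL at each of the 5 non-ground nodes and solve the resulting linear system.
Node n1: branches {R2, R3, R6, L3, R8, R9, R10, I4} → V_1 = -0.3759+0.3694j
Node n2: branches {R4, I1, L2, R7, I2} → V_2 = -26.03-7.057j
Node n3: branches {R4, R5, L1, L2, R7} → V_3 = -0.05068-2.595j
Node n4: branches {R1, C1, I3} → V_4 = 48.72-202.6j
Node n5: branches {C1, R5, R8, R10, I3, I4} → V_5 = 6.575+0.7959j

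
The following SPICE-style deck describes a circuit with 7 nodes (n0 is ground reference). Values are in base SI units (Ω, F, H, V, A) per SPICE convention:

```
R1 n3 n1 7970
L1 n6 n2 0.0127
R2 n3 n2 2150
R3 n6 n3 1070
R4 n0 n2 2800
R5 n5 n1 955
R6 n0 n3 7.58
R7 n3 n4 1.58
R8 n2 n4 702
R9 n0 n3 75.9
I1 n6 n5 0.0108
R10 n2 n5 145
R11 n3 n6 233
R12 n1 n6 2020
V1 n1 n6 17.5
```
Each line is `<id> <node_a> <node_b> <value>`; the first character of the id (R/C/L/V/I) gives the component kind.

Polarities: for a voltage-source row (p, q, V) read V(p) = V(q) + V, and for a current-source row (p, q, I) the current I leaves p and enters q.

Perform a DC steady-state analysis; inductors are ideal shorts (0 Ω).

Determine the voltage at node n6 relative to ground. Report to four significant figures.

Apply KCL at each of the 6 non-ground nodes and solve the resulting linear system.
Node n1: branches {R1, R5, R12, V1} → V_1 = 17.21
Node n2: branches {L1, R2, R4, R8, R10} → V_2 = -0.2884
Node n3: branches {R1, R2, R3, R6, R7, R9, R11} → V_3 = 0.0007099
Node n4: branches {R7, R8} → V_4 = 6.061e-05
Node n5: branches {R5, I1, R10} → V_5 = 3.378
Node n6: branches {L1, R3, I1, R11, R12, V1} → V_6 = -0.2884
Source currents: i(L1)=-0.02593, i(V1)=-0.02531

-0.2884 V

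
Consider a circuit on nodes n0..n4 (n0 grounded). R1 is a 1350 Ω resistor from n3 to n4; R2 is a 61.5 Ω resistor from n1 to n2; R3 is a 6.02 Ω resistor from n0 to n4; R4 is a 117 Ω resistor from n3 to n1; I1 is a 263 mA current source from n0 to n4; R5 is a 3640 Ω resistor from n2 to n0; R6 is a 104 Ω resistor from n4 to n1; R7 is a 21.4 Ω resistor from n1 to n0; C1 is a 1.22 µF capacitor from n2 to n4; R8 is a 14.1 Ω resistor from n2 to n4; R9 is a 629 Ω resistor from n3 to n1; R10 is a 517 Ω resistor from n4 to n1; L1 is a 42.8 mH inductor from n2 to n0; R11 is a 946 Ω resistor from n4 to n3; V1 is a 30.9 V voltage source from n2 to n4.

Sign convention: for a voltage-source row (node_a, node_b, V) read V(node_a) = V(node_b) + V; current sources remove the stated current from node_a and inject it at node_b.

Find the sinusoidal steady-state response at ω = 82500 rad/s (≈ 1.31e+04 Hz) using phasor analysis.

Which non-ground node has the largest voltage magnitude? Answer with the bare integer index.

Apply KCL at each of the 4 non-ground nodes and solve the resulting linear system.
Node n1: branches {R2, R4, R6, R7, R9, R10} → V_1 = 6.492+0.01813j
Node n2: branches {R2, R5, C1, R8, L1, V1} → V_2 = 30.61+0.04700j
Node n3: branches {R1, R4, R9, R11} → V_3 = 5.470+0.02248j
Node n4: branches {R1, R3, I1, R6, C1, R8, R10, R11, V1} → V_4 = -0.2937+0.04700j
Source currents: i(V1)=-2.592-3.102j

2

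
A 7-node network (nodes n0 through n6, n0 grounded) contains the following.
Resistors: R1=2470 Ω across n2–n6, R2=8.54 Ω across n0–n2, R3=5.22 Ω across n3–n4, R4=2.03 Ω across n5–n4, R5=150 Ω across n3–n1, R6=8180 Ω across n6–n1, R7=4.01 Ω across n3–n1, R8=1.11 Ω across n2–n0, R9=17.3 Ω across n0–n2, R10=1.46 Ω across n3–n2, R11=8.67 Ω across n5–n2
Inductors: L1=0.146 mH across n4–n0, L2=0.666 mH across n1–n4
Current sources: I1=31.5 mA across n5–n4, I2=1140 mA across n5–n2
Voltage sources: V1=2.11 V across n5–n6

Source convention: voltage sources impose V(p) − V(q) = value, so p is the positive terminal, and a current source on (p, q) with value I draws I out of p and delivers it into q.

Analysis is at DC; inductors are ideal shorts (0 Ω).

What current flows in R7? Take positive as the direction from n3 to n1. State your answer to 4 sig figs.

0.09597 A

Element admittances at DC:
  Y(R1) = 0.0004049 S between n2,n6
  Y(R2) = 0.1171 S between n0,n2
  Y(R3) = 0.1916 S between n3,n4
  L1: short n4↔n0 (DC inductor)
  Y(R4) = 0.4926 S between n5,n4
  L2: short n1↔n4 (DC inductor)
  Y(R5) = 0.006667 S between n3,n1
  Y(R6) = 0.0001222 S between n6,n1
  Y(R7) = 0.2494 S between n3,n1
  I1: injects 0.0315 A into n4 (from n5)
  Y(R8) = 0.9009 S between n2,n0
  Y(R9) = 0.05780 S between n0,n2
  Y(R10) = 0.6849 S between n3,n2
  I2: injects 1.14 A into n2 (from n5)
  Y(R11) = 0.1153 S between n5,n2
  V1: constraint V(n5)−V(n6) = 2.11
Assemble and solve the 9×9 MNA system:
  V(n1)=0.000  V(n2)=0.6364  V(n3)=0.3849  V(n4)=0.000  V(n5)=-1.802  V(n6)=-3.912
  i(L1)=-0.6846  i(L2)=0.09806  i(V1)=-0.002320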